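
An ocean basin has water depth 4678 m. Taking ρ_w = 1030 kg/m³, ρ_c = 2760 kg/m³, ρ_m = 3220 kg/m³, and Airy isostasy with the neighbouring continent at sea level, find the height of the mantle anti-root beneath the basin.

17600 m

Balancing pressure at the compensation depth: replacing crust with seawater at the top is compensated by replacing crust with mantle at the base: d (ρ_c − ρ_w) = a (ρ_m − ρ_c).
a = d (ρ_c − ρ_w)/(ρ_m − ρ_c) = 4678 m × 1730/460 = 17600 m.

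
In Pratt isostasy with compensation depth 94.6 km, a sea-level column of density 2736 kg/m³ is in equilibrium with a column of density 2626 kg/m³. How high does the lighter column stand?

3.96 km

ρ_ref D = ρ (D + h) → h = D (ρ_ref − ρ)/ρ.
h = 94.6 km × (2736 − 2626)/2626 = 3.96 km.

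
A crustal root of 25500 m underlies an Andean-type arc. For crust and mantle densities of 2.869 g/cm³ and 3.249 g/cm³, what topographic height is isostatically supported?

By Archimedes' principle applied to the lithosphere: ρ_c h = (ρ_m − ρ_c) r.
h = r (ρ_m − ρ_c) / ρ_c = 25500 m × (3.249 − 2.869) / 2.869 = 3380 m.

3380 m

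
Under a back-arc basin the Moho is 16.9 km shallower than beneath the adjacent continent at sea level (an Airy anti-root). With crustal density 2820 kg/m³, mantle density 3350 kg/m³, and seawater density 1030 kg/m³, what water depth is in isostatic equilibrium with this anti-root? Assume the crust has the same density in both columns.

Replacing a thickness d of crust by seawater at the top must be balanced by replacing crust with mantle at the base: d (ρ_c − ρ_w) = a (ρ_m − ρ_c).
d = a (ρ_m − ρ_c)/(ρ_c − ρ_w) = 16.9 km × 530/1790 = 5 km.

5 km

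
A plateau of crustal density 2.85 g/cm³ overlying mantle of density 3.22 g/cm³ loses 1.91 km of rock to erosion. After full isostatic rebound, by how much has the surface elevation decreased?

Rebound u = e ρ_c/ρ_m = 1.91 km × 2.85/3.22 = 1.691 km.
Net surface drop = e − u = 1.91 km − 1.691 km = e (ρ_m − ρ_c)/ρ_m = 0.219 km.

0.219 km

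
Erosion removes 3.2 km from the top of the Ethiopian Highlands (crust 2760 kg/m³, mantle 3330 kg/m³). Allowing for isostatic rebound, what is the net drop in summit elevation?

Rebound u = e ρ_c/ρ_m = 3.2 km × 2760/3330 = 2.652 km.
Net surface drop = e − u = 3.2 km − 2.652 km = e (ρ_m − ρ_c)/ρ_m = 0.548 km.

0.548 km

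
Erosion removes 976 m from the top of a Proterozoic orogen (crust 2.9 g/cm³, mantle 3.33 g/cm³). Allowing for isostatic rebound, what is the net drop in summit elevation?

Rebound u = e ρ_c/ρ_m = 976 m × 2.9/3.33 = 850 m.
Net surface drop = e − u = 976 m − 850 m = e (ρ_m − ρ_c)/ρ_m = 126 m.

126 m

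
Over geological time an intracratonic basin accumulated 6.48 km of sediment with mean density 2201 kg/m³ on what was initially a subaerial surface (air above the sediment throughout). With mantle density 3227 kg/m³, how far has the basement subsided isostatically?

Subaerial load: s = t ρ_sed / ρ_m = 6.48 km × 2201/3227 = 4.42 km.

4.42 km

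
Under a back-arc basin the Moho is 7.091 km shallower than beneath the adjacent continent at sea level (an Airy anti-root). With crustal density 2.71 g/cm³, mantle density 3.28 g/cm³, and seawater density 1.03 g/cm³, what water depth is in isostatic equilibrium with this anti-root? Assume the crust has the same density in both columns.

Replacing a thickness d of crust by seawater at the top must be balanced by replacing crust with mantle at the base: d (ρ_c − ρ_w) = a (ρ_m − ρ_c).
d = a (ρ_m − ρ_c)/(ρ_c − ρ_w) = 7.091 km × 0.57/1.68 = 2.41 km.

2.41 km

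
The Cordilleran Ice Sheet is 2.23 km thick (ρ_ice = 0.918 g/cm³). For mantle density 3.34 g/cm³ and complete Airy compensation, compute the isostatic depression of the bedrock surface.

By Archimedes' principle applied to the lithosphere: the ice load ρ_ice t is balanced by mantle displaced below, ρ_m s.
s = t ρ_ice / ρ_m = 2.23 km × 0.918/3.34 = 0.613 km.

0.613 km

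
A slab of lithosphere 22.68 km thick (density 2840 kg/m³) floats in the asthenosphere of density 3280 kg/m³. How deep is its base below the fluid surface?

19.6 km

Draft d = t ρ_obj/ρ_fluid = 22.68 km × 2840/3280 = 19.6 km.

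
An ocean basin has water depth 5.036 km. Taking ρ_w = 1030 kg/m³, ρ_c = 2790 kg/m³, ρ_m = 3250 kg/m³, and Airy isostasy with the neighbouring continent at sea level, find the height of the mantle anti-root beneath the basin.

19.3 km

By Archimedes' principle applied to the lithosphere: replacing crust with seawater at the top is compensated by replacing crust with mantle at the base: d (ρ_c − ρ_w) = a (ρ_m − ρ_c).
a = d (ρ_c − ρ_w)/(ρ_m − ρ_c) = 5.036 km × 1760/460 = 19.3 km.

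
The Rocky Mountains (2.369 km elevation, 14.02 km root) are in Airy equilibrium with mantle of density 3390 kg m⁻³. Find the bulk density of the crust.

2900 kg m⁻³

ρ_c h = (ρ_m − ρ_c) r → ρ_c (h + r) = ρ_m r → ρ_c = ρ_m r / (h + r).
ρ_c = 3390 × 14.02 km / (2.369 km + 14.02 km) = 2900 kg m⁻³.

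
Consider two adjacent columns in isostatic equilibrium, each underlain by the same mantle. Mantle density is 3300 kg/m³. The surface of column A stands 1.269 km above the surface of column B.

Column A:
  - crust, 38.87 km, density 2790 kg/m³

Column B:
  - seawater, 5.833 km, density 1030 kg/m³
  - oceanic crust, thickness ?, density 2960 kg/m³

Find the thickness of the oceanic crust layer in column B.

Take the compensation level at the base of the deeper column (depth z_c below the surface of column A) and equate Σ ρ_i t_i down to z_c; mantle fills any gap and the z_c terms cancel.
Column A: 38.87×2790 + (z_c − 38.87)×3300
Column B: 1.269×0 + 5.833×1030 + x×2960 + (z_c − 1.269 − 5.833 − x)×3300
The z_c×3300 term appears on both sides and cancels. Collect the known terms of each column as K = Σ(ρt)_known − 3300 × (depth of known layers): K_A = 108447.3 − 3300×38.87 = −19823.7; K_B = 6007.99 − 3300×(1.269 + 5.833) = −17428.61.
Balance: K_A = K_B − x×(3300 − 2960), so x = (K_B − K_A)/(3300 − 2960) = 2395.09/340 = 7.04 km.

7.04 km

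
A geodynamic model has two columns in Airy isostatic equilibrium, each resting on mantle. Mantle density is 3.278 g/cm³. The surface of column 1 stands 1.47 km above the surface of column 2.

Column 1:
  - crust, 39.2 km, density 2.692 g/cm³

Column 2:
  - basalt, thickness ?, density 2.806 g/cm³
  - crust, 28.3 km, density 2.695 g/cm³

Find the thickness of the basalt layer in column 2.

Take the compensation level at the base of the deeper column (depth z_c below the surface of column 1) and equate Σ ρ_i t_i down to z_c; mantle fills any gap and the z_c terms cancel.
Column 1: 39.2×2.692 + (z_c − 39.2)×3.278
Column 2: 1.47×0 + x×2.806 + 28.3×2.695 + (z_c − 1.47 − 28.3 − x)×3.278
The z_c×3.278 term appears on both sides and cancels. Collect the known terms of each column as K = Σ(ρt)_known − 3.278 × (depth of known layers): K_1 = 105.5264 − 3.278×39.2 = −22.9712; K_2 = 76.2685 − 3.278×(1.47 + 28.3) = −21.31756.
Balance: K_1 = K_2 − x×(3.278 − 2.806), so x = (K_2 − K_1)/(3.278 − 2.806) = 1.65364/0.472 = 3.5 km.

3.5 km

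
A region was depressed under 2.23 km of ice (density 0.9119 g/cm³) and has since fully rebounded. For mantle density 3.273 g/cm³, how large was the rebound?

Removing the load lets mantle flow back in; uplift u satisfies ρ_ice t = ρ_m u.
u = t ρ_ice/ρ_m = 2.23 km × 0.9119/3.273 = 0.621 km.

0.621 km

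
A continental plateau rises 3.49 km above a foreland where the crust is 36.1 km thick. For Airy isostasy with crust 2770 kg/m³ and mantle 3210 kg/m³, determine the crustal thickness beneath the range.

61.6 km

Root depth r = h ρ_c / (ρ_m − ρ_c) = 3.49 km × 2770 / 440 = 21.97 km.
Total thickness = T + h + r = 36.1 km + 3.49 km + 21.97 km = 61.6 km.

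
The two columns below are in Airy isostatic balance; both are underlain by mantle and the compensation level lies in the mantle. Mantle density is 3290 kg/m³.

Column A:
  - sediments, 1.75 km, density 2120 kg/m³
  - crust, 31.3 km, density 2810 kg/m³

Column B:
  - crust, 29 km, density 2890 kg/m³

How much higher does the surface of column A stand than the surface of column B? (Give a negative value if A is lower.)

1.66 km

For any compensation level in the mantle, the mantle terms cancel and isostasy reduces to e = (Σt_A − Σt_B) − (Σ(ρt)_A − Σ(ρt)_B) / ρ_m.
Σt_A = 33.05 km; Σt_B = 29 km; Σ(ρt)_A = 91663; Σ(ρt)_B = 83810 (in km·kg/m³).
e = (33.05 − 29) − (91663 − 83810) / 3290 = 1.66 km.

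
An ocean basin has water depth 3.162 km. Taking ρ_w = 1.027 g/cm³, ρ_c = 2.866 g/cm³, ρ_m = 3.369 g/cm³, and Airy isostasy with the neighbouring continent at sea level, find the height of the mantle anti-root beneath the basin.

In Airy isostatic equilibrium: replacing crust with seawater at the top is compensated by replacing crust with mantle at the base: d (ρ_c − ρ_w) = a (ρ_m − ρ_c).
a = d (ρ_c − ρ_w)/(ρ_m − ρ_c) = 3.162 km × 1.839/0.503 = 11.6 km.

11.6 km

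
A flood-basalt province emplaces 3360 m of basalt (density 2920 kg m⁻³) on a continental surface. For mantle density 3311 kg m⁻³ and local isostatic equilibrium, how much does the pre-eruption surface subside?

2960 m

Subaerial loading: s = t ρ_load / ρ_m.
s = 3360 m × 2920/3311 = 2960 m.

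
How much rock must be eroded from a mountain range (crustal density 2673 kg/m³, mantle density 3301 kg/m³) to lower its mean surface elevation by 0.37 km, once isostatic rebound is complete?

1.94 km

Net drop Δ = e − u = e − e ρ_c/ρ_m = e (ρ_m − ρ_c)/ρ_m.
e = Δ ρ_m/(ρ_m − ρ_c) = 0.37 km × 3301/628 = 1.94 km.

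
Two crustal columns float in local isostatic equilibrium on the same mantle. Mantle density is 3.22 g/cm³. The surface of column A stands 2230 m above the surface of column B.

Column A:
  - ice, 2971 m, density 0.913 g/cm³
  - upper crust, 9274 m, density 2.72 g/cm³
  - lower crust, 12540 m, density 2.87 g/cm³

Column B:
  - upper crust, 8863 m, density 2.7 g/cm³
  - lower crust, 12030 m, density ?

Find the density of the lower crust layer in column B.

Take the compensation level at the base of the deeper column (depth z_c below the surface of column A) and equate Σ ρ_i t_i down to z_c; mantle fills any gap and the z_c terms cancel.
Column A: 2971×0.913 + 9274×2.72 + 12540×2.87 + (z_c − 24785)×3.22
Column B: 2230×0 + 8863×2.7 + 12030×ρ + (z_c − 2230 − 20893)×3.22
The z_c×3.22 term appears on both sides and cancels. Collect the known terms of each column as K = Σ(ρt)_known − 3.22 × (depth of known layers): K_A = 63927.603 − 3.22×24785 = −15880.097; K_B = 23930.1 − 3.22×(2230 + 20893) = −50525.96.
Balance: K_A = K_B + 12030×ρ, so ρ = (K_A − K_B)/12030 = 34645.9/12030 = 2.88 g/cm³.

2.88 g/cm³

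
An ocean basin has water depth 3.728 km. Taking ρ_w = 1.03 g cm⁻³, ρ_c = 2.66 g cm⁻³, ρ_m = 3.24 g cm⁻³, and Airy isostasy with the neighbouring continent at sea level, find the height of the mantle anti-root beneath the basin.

10.5 km

Equating mass per unit area of the two columns: replacing crust with seawater at the top is compensated by replacing crust with mantle at the base: d (ρ_c − ρ_w) = a (ρ_m − ρ_c).
a = d (ρ_c − ρ_w)/(ρ_m − ρ_c) = 3.728 km × 1.63/0.58 = 10.5 km.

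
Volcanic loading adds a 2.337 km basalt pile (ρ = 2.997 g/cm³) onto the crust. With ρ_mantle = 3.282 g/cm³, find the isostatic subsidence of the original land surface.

2.13 km

Subaerial loading: s = t ρ_load / ρ_m.
s = 2.337 km × 2.997/3.282 = 2.13 km.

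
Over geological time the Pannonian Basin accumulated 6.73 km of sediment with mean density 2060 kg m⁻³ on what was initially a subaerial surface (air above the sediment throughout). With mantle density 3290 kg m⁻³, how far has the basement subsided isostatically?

4.21 km

Subaerial load: s = t ρ_sed / ρ_m = 6.73 km × 2060/3290 = 4.21 km.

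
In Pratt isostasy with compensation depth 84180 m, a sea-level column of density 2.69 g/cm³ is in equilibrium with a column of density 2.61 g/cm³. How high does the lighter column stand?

2580 m

ρ_ref D = ρ (D + h) → h = D (ρ_ref − ρ)/ρ.
h = 84180 m × (2.69 − 2.61)/2.61 = 2580 m.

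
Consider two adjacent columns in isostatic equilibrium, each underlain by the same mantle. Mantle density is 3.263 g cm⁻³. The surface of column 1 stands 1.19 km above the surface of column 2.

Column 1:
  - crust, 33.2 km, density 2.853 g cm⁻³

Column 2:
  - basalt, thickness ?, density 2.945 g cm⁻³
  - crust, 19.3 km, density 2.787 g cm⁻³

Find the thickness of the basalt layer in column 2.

Take the compensation level at the base of the deeper column (depth z_c below the surface of column 1) and equate Σ ρ_i t_i down to z_c; mantle fills any gap and the z_c terms cancel.
Column 1: 33.2×2.853 + (z_c − 33.2)×3.263
Column 2: 1.19×0 + x×2.945 + 19.3×2.787 + (z_c − 1.19 − 19.3 − x)×3.263
The z_c×3.263 term appears on both sides and cancels. Collect the known terms of each column as K = Σ(ρt)_known − 3.263 × (depth of known layers): K_1 = 94.7196 − 3.263×33.2 = −13.612; K_2 = 53.7891 − 3.263×(1.19 + 19.3) = −13.06977.
Balance: K_1 = K_2 − x×(3.263 − 2.945), so x = (K_2 − K_1)/(3.263 − 2.945) = 0.54223/0.318 = 1.71 km.

1.71 km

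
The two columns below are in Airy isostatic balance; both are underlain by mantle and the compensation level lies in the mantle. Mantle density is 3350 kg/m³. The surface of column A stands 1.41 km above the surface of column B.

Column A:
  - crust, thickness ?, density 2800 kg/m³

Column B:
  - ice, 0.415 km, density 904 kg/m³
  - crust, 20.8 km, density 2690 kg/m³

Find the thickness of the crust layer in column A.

Take the compensation level at the base of the deeper column (depth z_c below the surface of column A) and equate Σ ρ_i t_i down to z_c; mantle fills any gap and the z_c terms cancel.
Column A: x×2800 + (z_c − 0 − x)×3350
Column B: 1.41×0 + 0.415×904 + 20.8×2690 + (z_c − 1.41 − 21.215)×3350
The z_c×3350 term appears on both sides and cancels. Collect the known terms of each column as K = Σ(ρt)_known − 3350 × (depth of known layers): K_A = 0 − 3350×0 = 0; K_B = 56327.16 − 3350×(1.41 + 21.215) = −19466.59.
Balance: K_A − x×(3350 − 2800) = K_B, so x = (K_A − K_B)/(3350 − 2800) = 19466.6/550 = 35.4 km.

35.4 km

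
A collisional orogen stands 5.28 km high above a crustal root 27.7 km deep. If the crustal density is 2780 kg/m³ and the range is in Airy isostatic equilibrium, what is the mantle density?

Airy balance: ρ_c h = (ρ_m − ρ_c) r → ρ_m = ρ_c (1 + h/r).
ρ_m = 2780 × (1 + 5.28 km/27.7 km) = 3310 kg/m³.

3310 kg/m³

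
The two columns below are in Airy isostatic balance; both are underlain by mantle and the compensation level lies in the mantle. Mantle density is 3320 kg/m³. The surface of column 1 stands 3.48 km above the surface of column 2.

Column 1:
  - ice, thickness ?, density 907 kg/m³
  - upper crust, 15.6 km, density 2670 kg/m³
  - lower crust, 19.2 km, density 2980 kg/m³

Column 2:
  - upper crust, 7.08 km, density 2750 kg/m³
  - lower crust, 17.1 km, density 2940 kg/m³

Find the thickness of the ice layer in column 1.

2.25 km

Take the compensation level at the base of the deeper column (depth z_c below the surface of column 1) and equate Σ ρ_i t_i down to z_c; mantle fills any gap and the z_c terms cancel.
Column 1: x×907 + 15.6×2670 + 19.2×2980 + (z_c − 34.8 − x)×3320
Column 2: 3.48×0 + 7.08×2750 + 17.1×2940 + (z_c − 3.48 − 24.18)×3320
The z_c×3320 term appears on both sides and cancels. Collect the known terms of each column as K = Σ(ρt)_known − 3320 × (depth of known layers): K_1 = 98868 − 3320×34.8 = −16668; K_2 = 69744 − 3320×(3.48 + 24.18) = −22087.2.
Balance: K_1 − x×(3320 − 907) = K_2, so x = (K_1 − K_2)/(3320 − 907) = 5419.2/2413 = 2.25 km.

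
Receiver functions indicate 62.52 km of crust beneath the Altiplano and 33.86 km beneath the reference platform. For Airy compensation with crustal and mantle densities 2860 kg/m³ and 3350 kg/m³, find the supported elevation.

4.19 km

Excess crust Δ = 62.52 km − 33.86 km = 28.66 km, split between elevation h and root r with h + r = Δ.
Airy balance ρ_c h = (ρ_m − ρ_c) r gives r = h ρ_c/(ρ_m − ρ_c), so h (1 + ρ_c/(ρ_m − ρ_c)) = Δ, i.e. h = Δ (ρ_m − ρ_c)/ρ_m.
h = 28.66 km × 490/3350 = 4.19 km.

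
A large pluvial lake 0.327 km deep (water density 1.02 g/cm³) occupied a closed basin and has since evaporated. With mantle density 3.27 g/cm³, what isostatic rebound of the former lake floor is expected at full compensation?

u = d ρ_w/ρ_m = 0.327 km × 1.02/3.27 = 0.102 km.

0.102 km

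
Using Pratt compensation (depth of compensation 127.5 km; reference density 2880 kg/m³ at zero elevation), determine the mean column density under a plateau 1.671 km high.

2840 kg/m³

Pratt balance: ρ_ref D = ρ (D + h).
ρ = ρ_ref D/(D + h) = 2880 × 127.5 km/(127.5 km + 1.671 km) = 2840 kg/m³.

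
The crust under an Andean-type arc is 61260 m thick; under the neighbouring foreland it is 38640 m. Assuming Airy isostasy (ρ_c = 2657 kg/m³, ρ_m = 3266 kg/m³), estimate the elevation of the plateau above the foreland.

4220 m

Excess crust Δ = 61260 m − 38640 m = 22620 m, split between elevation h and root r with h + r = Δ.
Airy balance ρ_c h = (ρ_m − ρ_c) r gives r = h ρ_c/(ρ_m − ρ_c), so h (1 + ρ_c/(ρ_m − ρ_c)) = Δ, i.e. h = Δ (ρ_m − ρ_c)/ρ_m.
h = 22620 m × 609/3266 = 4220 m.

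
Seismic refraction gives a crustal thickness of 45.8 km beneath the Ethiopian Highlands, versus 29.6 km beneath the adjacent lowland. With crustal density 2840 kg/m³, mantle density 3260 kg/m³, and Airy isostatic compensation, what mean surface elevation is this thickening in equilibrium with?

2.09 km

Excess crust Δ = 45.8 km − 29.6 km = 16.2 km, split between elevation h and root r with h + r = Δ.
Airy balance ρ_c h = (ρ_m − ρ_c) r gives r = h ρ_c/(ρ_m − ρ_c), so h (1 + ρ_c/(ρ_m − ρ_c)) = Δ, i.e. h = Δ (ρ_m − ρ_c)/ρ_m.
h = 16.2 km × 420/3260 = 2.09 km.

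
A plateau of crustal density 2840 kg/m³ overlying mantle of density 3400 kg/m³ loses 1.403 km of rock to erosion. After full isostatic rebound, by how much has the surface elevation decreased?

Rebound u = e ρ_c/ρ_m = 1.403 km × 2840/3400 = 1.172 km.
Net surface drop = e − u = 1.403 km − 1.172 km = e (ρ_m − ρ_c)/ρ_m = 0.231 km.

0.231 km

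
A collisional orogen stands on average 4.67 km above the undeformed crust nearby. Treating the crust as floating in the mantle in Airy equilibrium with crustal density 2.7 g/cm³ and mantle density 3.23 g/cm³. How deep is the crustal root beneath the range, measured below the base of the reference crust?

23.8 km

In Airy isostatic equilibrium: the weight of the topography is balanced by the buoyancy of the root, ρ_c h = (ρ_m − ρ_c) r.
r = h · ρ_c / (ρ_m − ρ_c) = 4.67 km × 2.7 / (3.23 − 2.7) = 23.8 km.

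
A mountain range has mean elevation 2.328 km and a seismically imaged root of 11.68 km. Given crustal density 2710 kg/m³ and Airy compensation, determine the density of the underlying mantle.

Airy balance: ρ_c h = (ρ_m − ρ_c) r → ρ_m = ρ_c (1 + h/r).
ρ_m = 2710 × (1 + 2.328 km/11.68 km) = 3250 kg/m³.

3250 kg/m³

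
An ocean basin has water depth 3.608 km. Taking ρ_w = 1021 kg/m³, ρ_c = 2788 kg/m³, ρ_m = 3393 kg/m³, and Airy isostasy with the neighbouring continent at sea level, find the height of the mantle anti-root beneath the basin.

For local isostatic compensation: replacing crust with seawater at the top is compensated by replacing crust with mantle at the base: d (ρ_c − ρ_w) = a (ρ_m − ρ_c).
a = d (ρ_c − ρ_w)/(ρ_m − ρ_c) = 3.608 km × 1767/605 = 10.5 km.

10.5 km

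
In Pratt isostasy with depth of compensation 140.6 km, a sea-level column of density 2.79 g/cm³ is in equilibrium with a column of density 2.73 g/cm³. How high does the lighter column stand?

ρ_ref D = ρ (D + h) → h = D (ρ_ref − ρ)/ρ.
h = 140.6 km × (2.79 − 2.73)/2.73 = 3.09 km.

3.09 km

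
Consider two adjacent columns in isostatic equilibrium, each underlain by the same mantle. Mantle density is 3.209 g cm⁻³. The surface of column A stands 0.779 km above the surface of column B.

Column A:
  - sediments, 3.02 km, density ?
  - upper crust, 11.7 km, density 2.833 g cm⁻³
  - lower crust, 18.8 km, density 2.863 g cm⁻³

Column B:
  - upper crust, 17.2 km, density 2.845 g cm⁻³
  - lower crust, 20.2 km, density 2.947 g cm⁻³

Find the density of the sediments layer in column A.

Take the compensation level at the base of the deeper column (depth z_c below the surface of column A) and equate Σ ρ_i t_i down to z_c; mantle fills any gap and the z_c terms cancel.
Column A: 3.02×ρ + 11.7×2.833 + 18.8×2.863 + (z_c − 33.52)×3.209
Column B: 0.779×0 + 17.2×2.845 + 20.2×2.947 + (z_c − 0.779 − 37.4)×3.209
The z_c×3.209 term appears on both sides and cancels. Collect the known terms of each column as K = Σ(ρt)_known − 3.209 × (depth of known layers): K_A = 86.9705 − 3.209×33.52 = −20.59518; K_B = 108.4634 − 3.209×(0.779 + 37.4) = −14.053011.
Balance: K_A + 3.02×ρ = K_B, so ρ = (K_B − K_A)/3.02 = 6.54217/3.02 = 2.17 g cm⁻³.

2.17 g cm⁻³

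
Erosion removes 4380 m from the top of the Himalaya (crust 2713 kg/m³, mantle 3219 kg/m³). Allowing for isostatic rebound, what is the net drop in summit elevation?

Rebound u = e ρ_c/ρ_m = 4380 m × 2713/3219 = 3692 m.
Net surface drop = e − u = 4380 m − 3692 m = e (ρ_m − ρ_c)/ρ_m = 688 m.

688 m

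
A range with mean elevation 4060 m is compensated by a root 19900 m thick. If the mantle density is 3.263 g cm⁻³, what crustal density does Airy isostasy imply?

ρ_c h = (ρ_m − ρ_c) r → ρ_c (h + r) = ρ_m r → ρ_c = ρ_m r / (h + r).
ρ_c = 3.263 × 19900 m / (4060 m + 19900 m) = 2.71 g cm⁻³.

2.71 g cm⁻³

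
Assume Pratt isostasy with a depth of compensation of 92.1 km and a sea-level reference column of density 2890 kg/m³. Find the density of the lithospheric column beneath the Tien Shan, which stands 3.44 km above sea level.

2790 kg/m³

Pratt balance: ρ_ref D = ρ (D + h).
ρ = ρ_ref D/(D + h) = 2890 × 92.1 km/(92.1 km + 3.44 km) = 2790 kg/m³.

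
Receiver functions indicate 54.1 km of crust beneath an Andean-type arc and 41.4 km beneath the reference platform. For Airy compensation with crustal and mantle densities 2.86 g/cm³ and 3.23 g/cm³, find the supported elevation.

1.45 km

Excess crust Δ = 54.1 km − 41.4 km = 12.7 km, split between elevation h and root r with h + r = Δ.
Airy balance ρ_c h = (ρ_m − ρ_c) r gives r = h ρ_c/(ρ_m − ρ_c), so h (1 + ρ_c/(ρ_m − ρ_c)) = Δ, i.e. h = Δ (ρ_m − ρ_c)/ρ_m.
h = 12.7 km × 0.37/3.23 = 1.45 km.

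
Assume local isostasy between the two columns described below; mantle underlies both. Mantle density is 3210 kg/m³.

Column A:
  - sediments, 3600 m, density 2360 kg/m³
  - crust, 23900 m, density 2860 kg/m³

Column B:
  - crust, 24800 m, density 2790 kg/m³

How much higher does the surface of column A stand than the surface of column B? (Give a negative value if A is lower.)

For any compensation level in the mantle, the mantle terms cancel and isostasy reduces to e = (Σt_A − Σt_B) − (Σ(ρt)_A − Σ(ρt)_B) / ρ_m.
Σt_A = 27500 m; Σt_B = 24800 m; Σ(ρt)_A = 76850000; Σ(ρt)_B = 69192000 (in m·kg/m³).
e = (27500 − 24800) − (76850000 − 69192000) / 3210 = 314 m.

314 m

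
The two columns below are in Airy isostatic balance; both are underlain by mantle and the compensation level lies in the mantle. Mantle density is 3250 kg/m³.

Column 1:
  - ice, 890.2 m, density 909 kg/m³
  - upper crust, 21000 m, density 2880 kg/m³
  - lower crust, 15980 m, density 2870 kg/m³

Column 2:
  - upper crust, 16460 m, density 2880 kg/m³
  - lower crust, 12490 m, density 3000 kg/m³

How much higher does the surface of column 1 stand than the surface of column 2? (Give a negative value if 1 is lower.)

2070 m

For any compensation level in the mantle, the mantle terms cancel and isostasy reduces to e = (Σt_1 − Σt_2) − (Σ(ρt)_1 − Σ(ρt)_2) / ρ_m.
Σt_1 = 37870.2 m; Σt_2 = 28950 m; Σ(ρt)_1 = 107151792; Σ(ρt)_2 = 84874800 (in m·kg/m³).
e = (37870.2 − 28950) − (107151792 − 84874800) / 3250 = 2070 m.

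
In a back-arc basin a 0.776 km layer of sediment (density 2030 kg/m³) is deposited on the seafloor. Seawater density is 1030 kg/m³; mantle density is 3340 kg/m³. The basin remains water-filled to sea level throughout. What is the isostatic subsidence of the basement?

0.336 km

Submarine loading: the sediment displaces seawater, and the subsidence is in turn flooded, so s (ρ_m − ρ_w) = t (ρ_sed − ρ_w).
s = 0.776 km × (2030 − 1030) / (3340 − 1030) = 0.336 km.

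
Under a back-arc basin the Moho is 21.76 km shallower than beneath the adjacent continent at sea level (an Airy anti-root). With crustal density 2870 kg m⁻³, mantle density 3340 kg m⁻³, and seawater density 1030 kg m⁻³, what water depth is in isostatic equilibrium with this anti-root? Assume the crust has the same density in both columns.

5.56 km

Replacing a thickness d of crust by seawater at the top must be balanced by replacing crust with mantle at the base: d (ρ_c − ρ_w) = a (ρ_m − ρ_c).
d = a (ρ_m − ρ_c)/(ρ_c − ρ_w) = 21.76 km × 470/1840 = 5.56 km.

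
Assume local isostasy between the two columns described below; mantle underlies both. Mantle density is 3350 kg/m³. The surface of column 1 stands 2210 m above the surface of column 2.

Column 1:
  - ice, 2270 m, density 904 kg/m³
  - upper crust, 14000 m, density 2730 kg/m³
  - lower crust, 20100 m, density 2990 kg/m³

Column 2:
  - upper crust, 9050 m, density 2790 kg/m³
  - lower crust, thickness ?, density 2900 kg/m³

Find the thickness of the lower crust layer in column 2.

20000 m

Take the compensation level at the base of the deeper column (depth z_c below the surface of column 1) and equate Σ ρ_i t_i down to z_c; mantle fills any gap and the z_c terms cancel.
Column 1: 2270×904 + 14000×2730 + 20100×2990 + (z_c − 36370)×3350
Column 2: 2210×0 + 9050×2790 + x×2900 + (z_c − 2210 − 9050 − x)×3350
The z_c×3350 term appears on both sides and cancels. Collect the known terms of each column as K = Σ(ρt)_known − 3350 × (depth of known layers): K_1 = 100371080 − 3350×36370 = −21468420; K_2 = 25249500 − 3350×(2210 + 9050) = −12471500.
Balance: K_1 = K_2 − x×(3350 − 2900), so x = (K_2 − K_1)/(3350 − 2900) = 8996920/450 = 20000 m.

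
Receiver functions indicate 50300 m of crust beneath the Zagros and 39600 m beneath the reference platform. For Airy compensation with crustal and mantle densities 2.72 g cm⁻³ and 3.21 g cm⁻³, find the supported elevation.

Excess crust Δ = 50300 m − 39600 m = 10700 m, split between elevation h and root r with h + r = Δ.
Airy balance ρ_c h = (ρ_m − ρ_c) r gives r = h ρ_c/(ρ_m − ρ_c), so h (1 + ρ_c/(ρ_m − ρ_c)) = Δ, i.e. h = Δ (ρ_m − ρ_c)/ρ_m.
h = 10700 m × 0.49/3.21 = 1630 m.

1630 m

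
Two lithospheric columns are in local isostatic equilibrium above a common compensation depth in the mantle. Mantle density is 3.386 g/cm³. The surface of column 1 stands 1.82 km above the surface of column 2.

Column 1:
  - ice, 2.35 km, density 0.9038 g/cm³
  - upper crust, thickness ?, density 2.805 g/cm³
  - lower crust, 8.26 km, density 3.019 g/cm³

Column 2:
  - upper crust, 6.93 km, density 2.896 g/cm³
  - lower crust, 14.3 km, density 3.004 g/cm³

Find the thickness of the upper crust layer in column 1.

Take the compensation level at the base of the deeper column (depth z_c below the surface of column 1) and equate Σ ρ_i t_i down to z_c; mantle fills any gap and the z_c terms cancel.
Column 1: 2.35×0.9038 + x×2.805 + 8.26×3.019 + (z_c − 10.61 − x)×3.386
Column 2: 1.82×0 + 6.93×2.896 + 14.3×3.004 + (z_c − 1.82 − 21.23)×3.386
The z_c×3.386 term appears on both sides and cancels. Collect the known terms of each column as K = Σ(ρt)_known − 3.386 × (depth of known layers): K_1 = 27.06087 − 3.386×10.61 = −8.86459; K_2 = 63.02648 − 3.386×(1.82 + 21.23) = −15.02082.
Balance: K_1 − x×(3.386 − 2.805) = K_2, so x = (K_1 − K_2)/(3.386 − 2.805) = 6.15623/0.581 = 10.6 km.

10.6 km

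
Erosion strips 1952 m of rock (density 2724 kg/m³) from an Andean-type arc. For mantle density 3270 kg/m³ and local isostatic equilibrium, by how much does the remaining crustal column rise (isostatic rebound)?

1630 m

Unloading: uplift u = e ρ_c/ρ_m = 1952 m × 2724/3270 = 1630 m.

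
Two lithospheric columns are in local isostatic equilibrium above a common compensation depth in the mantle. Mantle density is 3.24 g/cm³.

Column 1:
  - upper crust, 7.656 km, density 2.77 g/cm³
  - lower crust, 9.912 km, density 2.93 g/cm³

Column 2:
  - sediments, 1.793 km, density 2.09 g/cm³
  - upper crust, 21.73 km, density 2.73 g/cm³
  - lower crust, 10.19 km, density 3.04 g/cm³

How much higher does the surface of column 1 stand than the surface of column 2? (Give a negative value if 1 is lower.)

For any compensation level in the mantle, the mantle terms cancel and isostasy reduces to e = (Σt_1 − Σt_2) − (Σ(ρt)_1 − Σ(ρt)_2) / ρ_m.
Σt_1 = 17.568 km; Σt_2 = 33.713 km; Σ(ρt)_1 = 50.24928; Σ(ρt)_2 = 94.04787 (in km·g/cm³).
e = (17.568 − 33.713) − (50.24928 − 94.04787) / 3.24 = −2.63 km.

−2.63 km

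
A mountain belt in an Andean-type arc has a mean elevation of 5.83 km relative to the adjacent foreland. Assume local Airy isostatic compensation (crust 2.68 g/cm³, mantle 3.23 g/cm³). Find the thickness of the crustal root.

Isostatic balance requires: the weight of the topography is balanced by the buoyancy of the root, ρ_c h = (ρ_m − ρ_c) r.
r = h · ρ_c / (ρ_m − ρ_c) = 5.83 km × 2.68 / (3.23 − 2.68) = 28.4 km.

28.4 km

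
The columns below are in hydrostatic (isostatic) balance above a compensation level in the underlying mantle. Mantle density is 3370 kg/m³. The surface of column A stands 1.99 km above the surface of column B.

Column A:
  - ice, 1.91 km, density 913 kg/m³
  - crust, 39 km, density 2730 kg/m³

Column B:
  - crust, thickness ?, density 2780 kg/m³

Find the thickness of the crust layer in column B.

38.9 km

Take the compensation level at the base of the deeper column (depth z_c below the surface of column A) and equate Σ ρ_i t_i down to z_c; mantle fills any gap and the z_c terms cancel.
Column A: 1.91×913 + 39×2730 + (z_c − 40.91)×3370
Column B: 1.99×0 + x×2780 + (z_c − 1.99 − 0 − x)×3370
The z_c×3370 term appears on both sides and cancels. Collect the known terms of each column as K = Σ(ρt)_known − 3370 × (depth of known layers): K_A = 108213.83 − 3370×40.91 = −29652.87; K_B = 0 − 3370×(1.99 + 0) = −6706.3.
Balance: K_A = K_B − x×(3370 − 2780), so x = (K_B − K_A)/(3370 − 2780) = 22946.6/590 = 38.9 km.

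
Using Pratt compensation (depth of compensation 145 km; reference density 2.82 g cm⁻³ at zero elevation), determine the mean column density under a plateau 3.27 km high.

2.76 g cm⁻³

Pratt balance: ρ_ref D = ρ (D + h).
ρ = ρ_ref D/(D + h) = 2.82 × 145 km/(145 km + 3.27 km) = 2.76 g cm⁻³.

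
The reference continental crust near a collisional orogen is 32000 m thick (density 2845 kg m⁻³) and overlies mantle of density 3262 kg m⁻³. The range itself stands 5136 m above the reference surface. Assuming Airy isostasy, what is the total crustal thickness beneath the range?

72200 m

Root depth r = h ρ_c / (ρ_m − ρ_c) = 5136 m × 2845 / 417 = 35040 m.
Total thickness = T + h + r = 32000 m + 5136 m + 35040 m = 72200 m.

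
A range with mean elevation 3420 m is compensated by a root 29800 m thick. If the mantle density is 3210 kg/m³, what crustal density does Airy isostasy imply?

ρ_c h = (ρ_m − ρ_c) r → ρ_c (h + r) = ρ_m r → ρ_c = ρ_m r / (h + r).
ρ_c = 3210 × 29800 m / (3420 m + 29800 m) = 2880 kg/m³.

2880 kg/m³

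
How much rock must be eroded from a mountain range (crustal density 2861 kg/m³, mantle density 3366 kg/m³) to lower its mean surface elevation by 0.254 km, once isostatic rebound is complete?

Net drop Δ = e − u = e − e ρ_c/ρ_m = e (ρ_m − ρ_c)/ρ_m.
e = Δ ρ_m/(ρ_m − ρ_c) = 0.254 km × 3366/505 = 1.69 km.

1.69 km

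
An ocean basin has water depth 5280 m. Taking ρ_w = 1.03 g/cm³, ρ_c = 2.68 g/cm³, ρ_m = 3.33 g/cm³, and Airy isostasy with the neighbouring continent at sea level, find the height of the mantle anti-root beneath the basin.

Balancing pressure at the compensation depth: replacing crust with seawater at the top is compensated by replacing crust with mantle at the base: d (ρ_c − ρ_w) = a (ρ_m − ρ_c).
a = d (ρ_c − ρ_w)/(ρ_m − ρ_c) = 5280 m × 1.65/0.65 = 13400 m.

13400 m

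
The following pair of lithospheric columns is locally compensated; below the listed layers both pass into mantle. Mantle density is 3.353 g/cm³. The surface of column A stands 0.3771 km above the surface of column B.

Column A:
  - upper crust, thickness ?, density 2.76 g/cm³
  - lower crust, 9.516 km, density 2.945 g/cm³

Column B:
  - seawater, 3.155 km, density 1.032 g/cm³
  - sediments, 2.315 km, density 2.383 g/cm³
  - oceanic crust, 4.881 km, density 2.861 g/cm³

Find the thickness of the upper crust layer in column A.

15.8 km

Take the compensation level at the base of the deeper column (depth z_c below the surface of column A) and equate Σ ρ_i t_i down to z_c; mantle fills any gap and the z_c terms cancel.
Column A: x×2.76 + 9.516×2.945 + (z_c − 9.516 − x)×3.353
Column B: 0.3771×0 + 3.155×1.032 + 2.315×2.383 + 4.881×2.861 + (z_c − 0.3771 − 10.351)×3.353
The z_c×3.353 term appears on both sides and cancels. Collect the known terms of each column as K = Σ(ρt)_known − 3.353 × (depth of known layers): K_A = 28.02462 − 3.353×9.516 = −3.882528; K_B = 22.737146 − 3.353×(0.3771 + 10.351) = −13.2341733.
Balance: K_A − x×(3.353 − 2.76) = K_B, so x = (K_A − K_B)/(3.353 − 2.76) = 9.35165/0.593 = 15.8 km.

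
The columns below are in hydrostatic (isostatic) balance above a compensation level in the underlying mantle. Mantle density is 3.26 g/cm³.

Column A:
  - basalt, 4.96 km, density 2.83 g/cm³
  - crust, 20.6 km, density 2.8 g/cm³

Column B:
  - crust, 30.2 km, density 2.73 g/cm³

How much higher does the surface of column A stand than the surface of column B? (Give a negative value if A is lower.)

For any compensation level in the mantle, the mantle terms cancel and isostasy reduces to e = (Σt_A − Σt_B) − (Σ(ρt)_A − Σ(ρt)_B) / ρ_m.
Σt_A = 25.56 km; Σt_B = 30.2 km; Σ(ρt)_A = 71.7168; Σ(ρt)_B = 82.446 (in km·g/cm³).
e = (25.56 − 30.2) − (71.7168 − 82.446) / 3.26 = −1.35 km.

−1.35 km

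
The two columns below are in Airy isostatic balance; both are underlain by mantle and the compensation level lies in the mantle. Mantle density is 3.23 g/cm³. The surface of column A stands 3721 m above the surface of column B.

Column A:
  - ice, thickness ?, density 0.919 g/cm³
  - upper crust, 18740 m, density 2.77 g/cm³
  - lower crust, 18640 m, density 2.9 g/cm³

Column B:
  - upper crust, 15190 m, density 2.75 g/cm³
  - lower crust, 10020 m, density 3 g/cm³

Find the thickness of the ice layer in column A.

2960 m

Take the compensation level at the base of the deeper column (depth z_c below the surface of column A) and equate Σ ρ_i t_i down to z_c; mantle fills any gap and the z_c terms cancel.
Column A: x×0.919 + 18740×2.77 + 18640×2.9 + (z_c − 37380 − x)×3.23
Column B: 3721×0 + 15190×2.75 + 10020×3 + (z_c − 3721 − 25210)×3.23
The z_c×3.23 term appears on both sides and cancels. Collect the known terms of each column as K = Σ(ρt)_known − 3.23 × (depth of known layers): K_A = 105965.8 − 3.23×37380 = −14771.6; K_B = 71832.5 − 3.23×(3721 + 25210) = −21614.63.
Balance: K_A − x×(3.23 − 0.919) = K_B, so x = (K_A − K_B)/(3.23 − 0.919) = 6843.03/2.311 = 2960 m.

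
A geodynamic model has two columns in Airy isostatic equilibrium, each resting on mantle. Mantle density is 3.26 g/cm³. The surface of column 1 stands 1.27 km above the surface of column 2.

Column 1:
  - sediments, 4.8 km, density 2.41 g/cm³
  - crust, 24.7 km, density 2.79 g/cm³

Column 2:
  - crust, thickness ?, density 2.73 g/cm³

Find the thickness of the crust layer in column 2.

21.8 km

Take the compensation level at the base of the deeper column (depth z_c below the surface of column 1) and equate Σ ρ_i t_i down to z_c; mantle fills any gap and the z_c terms cancel.
Column 1: 4.8×2.41 + 24.7×2.79 + (z_c − 29.5)×3.26
Column 2: 1.27×0 + x×2.73 + (z_c − 1.27 − 0 − x)×3.26
The z_c×3.26 term appears on both sides and cancels. Collect the known terms of each column as K = Σ(ρt)_known − 3.26 × (depth of known layers): K_1 = 80.481 − 3.26×29.5 = −15.689; K_2 = 0 − 3.26×(1.27 + 0) = −4.1402.
Balance: K_1 = K_2 − x×(3.26 − 2.73), so x = (K_2 − K_1)/(3.26 − 2.73) = 11.5488/0.53 = 21.8 km.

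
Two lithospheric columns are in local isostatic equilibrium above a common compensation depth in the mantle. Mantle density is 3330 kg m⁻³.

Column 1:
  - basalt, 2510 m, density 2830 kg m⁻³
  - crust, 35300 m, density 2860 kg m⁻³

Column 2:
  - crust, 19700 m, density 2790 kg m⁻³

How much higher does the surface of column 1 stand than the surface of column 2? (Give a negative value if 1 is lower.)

For any compensation level in the mantle, the mantle terms cancel and isostasy reduces to e = (Σt_1 − Σt_2) − (Σ(ρt)_1 − Σ(ρt)_2) / ρ_m.
Σt_1 = 37810 m; Σt_2 = 19700 m; Σ(ρt)_1 = 108061300; Σ(ρt)_2 = 54963000 (in m·kg m⁻³).
e = (37810 − 19700) − (108061300 − 54963000) / 3330 = 2160 m.

2160 m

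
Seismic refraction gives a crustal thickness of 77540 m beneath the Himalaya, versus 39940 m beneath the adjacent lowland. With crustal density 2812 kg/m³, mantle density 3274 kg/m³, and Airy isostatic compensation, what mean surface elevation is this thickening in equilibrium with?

Excess crust Δ = 77540 m − 39940 m = 37600 m, split between elevation h and root r with h + r = Δ.
Airy balance ρ_c h = (ρ_m − ρ_c) r gives r = h ρ_c/(ρ_m − ρ_c), so h (1 + ρ_c/(ρ_m − ρ_c)) = Δ, i.e. h = Δ (ρ_m − ρ_c)/ρ_m.
h = 37600 m × 462/3274 = 5310 m.

5310 m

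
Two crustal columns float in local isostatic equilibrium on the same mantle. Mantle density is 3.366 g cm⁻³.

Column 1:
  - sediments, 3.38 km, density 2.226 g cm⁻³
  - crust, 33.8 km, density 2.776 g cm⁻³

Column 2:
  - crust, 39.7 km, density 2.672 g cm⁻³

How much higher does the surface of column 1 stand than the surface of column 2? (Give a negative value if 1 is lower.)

−1.12 km

For any compensation level in the mantle, the mantle terms cancel and isostasy reduces to e = (Σt_1 − Σt_2) − (Σ(ρt)_1 − Σ(ρt)_2) / ρ_m.
Σt_1 = 37.18 km; Σt_2 = 39.7 km; Σ(ρt)_1 = 101.35268; Σ(ρt)_2 = 106.0784 (in km·g cm⁻³).
e = (37.18 − 39.7) − (101.35268 − 106.0784) / 3.366 = −1.12 km.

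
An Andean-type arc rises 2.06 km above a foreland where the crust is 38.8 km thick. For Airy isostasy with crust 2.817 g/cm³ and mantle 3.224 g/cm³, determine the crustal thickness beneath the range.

55.1 km

Root depth r = h ρ_c / (ρ_m − ρ_c) = 2.06 km × 2.817 / 0.407 = 14.26 km.
Total thickness = T + h + r = 38.8 km + 2.06 km + 14.26 km = 55.1 km.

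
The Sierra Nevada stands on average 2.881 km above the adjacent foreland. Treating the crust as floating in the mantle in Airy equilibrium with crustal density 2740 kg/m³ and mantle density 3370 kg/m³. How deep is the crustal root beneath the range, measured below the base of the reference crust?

12.5 km

For local isostatic compensation: the weight of the topography is balanced by the buoyancy of the root, ρ_c h = (ρ_m − ρ_c) r.
r = h · ρ_c / (ρ_m − ρ_c) = 2.881 km × 2740 / (3370 − 2740) = 12.5 km.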